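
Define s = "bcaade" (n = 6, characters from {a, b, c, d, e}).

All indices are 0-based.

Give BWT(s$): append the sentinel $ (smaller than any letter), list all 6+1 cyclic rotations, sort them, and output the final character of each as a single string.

eca$bad

rank  rotation last
    0  $bcaade  e
    1  aade$bc  c
    2  ade$bca  a
    3  bcaade$  $
    4  caade$b  b
    5  de$bcaa  a
    6  e$bcaad  d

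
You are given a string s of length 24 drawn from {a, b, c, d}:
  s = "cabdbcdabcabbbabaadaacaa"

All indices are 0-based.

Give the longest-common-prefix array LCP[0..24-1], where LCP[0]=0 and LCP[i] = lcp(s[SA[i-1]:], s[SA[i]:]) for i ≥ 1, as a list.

rank→(start, suffix):
  0 → (23, 'a')
  1 → (22, 'aa')
  2 → (19, 'aacaa')
  3 → (16, 'aadaacaa')
  4 → (14, 'abaadaacaa')
  5 → (10, 'abbbabaadaacaa')
  6 → (7, 'abcabbbabaadaacaa')
  7 → (1, 'abdbcdabcabbbabaadaacaa')
  8 → (20, 'acaa')
  9 → (17, 'adaacaa')
  10 → (15, 'baadaacaa')
  11 → (13, 'babaadaacaa')
  12 → (12, 'bbabaadaacaa')
  13 → (11, 'bbbabaadaacaa')
  14 → (8, 'bcabbbabaadaacaa')
  15 → (4, 'bcdabcabbbabaadaacaa')
  16 → (2, 'bdbcdabcabbbabaadaacaa')
  17 → (21, 'caa')
  18 → (9, 'cabbbabaadaacaa')
  19 → (0, 'cabdbcdabcabbbabaadaacaa')
  20 → (5, 'cdabcabbbabaadaacaa')
  21 → (18, 'daacaa')
  22 → (6, 'dabcabbbabaadaacaa')
  23 → (3, 'dbcdabcabbbabaadaacaa')

SA = [23, 22, 19, 16, 14, 10, 7, 1, 20, 17, 15, 13, 12, 11, 8, 4, 2, 21, 9, 0, 5, 18, 6, 3]
i: (SA[i-1],SA[i]) lcp shared
  1: (23,22) 1 'a'
  2: (22,19) 2 'aa'
  3: (19,16) 2 'aa'
  4: (16,14) 1 'a'
  5: (14,10) 2 'ab'
  6: (10,7) 2 'ab'
  7: (7,1) 2 'ab'
  8: (1,20) 1 'a'
  9: (20,17) 1 'a'
  10: (17,15) 0 ''
  11: (15,13) 2 'ba'
  12: (13,12) 1 'b'
  13: (12,11) 2 'bb'
  14: (11,8) 1 'b'
  15: (8,4) 2 'bc'
  16: (4,2) 1 'b'
  17: (2,21) 0 ''
  18: (21,9) 2 'ca'
  19: (9,0) 3 'cab'
  20: (0,5) 1 'c'
  21: (5,18) 0 ''
  22: (18,6) 2 'da'
  23: (6,3) 1 'd'

[0, 1, 2, 2, 1, 2, 2, 2, 1, 1, 0, 2, 1, 2, 1, 2, 1, 0, 2, 3, 1, 0, 2, 1]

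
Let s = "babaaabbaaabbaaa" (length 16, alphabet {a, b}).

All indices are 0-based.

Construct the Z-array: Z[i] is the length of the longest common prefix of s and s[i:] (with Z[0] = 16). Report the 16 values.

Z[0]=16
i=1: fresh scan; Z[1]=0
i=2: fresh scan; Z[2]=2 scan→box=[2,4)
i=3: min(r-i=1, Z[1]=0)=0; Z[3]=0
i=4: fresh scan; Z[4]=0
i=5: fresh scan; Z[5]=0
i=6: fresh scan; Z[6]=1 scan→box=[6,7)
i=7: fresh scan; Z[7]=2 scan→box=[7,9)
i=8: min(r-i=1, Z[1]=0)=0; Z[8]=0
i=9: fresh scan; Z[9]=0
i=10: fresh scan; Z[10]=0
i=11: fresh scan; Z[11]=1 scan→box=[11,12)
i=12: fresh scan; Z[12]=2 scan→box=[12,14)
i=13: min(r-i=1, Z[1]=0)=0; Z[13]=0
i=14: fresh scan; Z[14]=0
i=15: fresh scan; Z[15]=0

[16, 0, 2, 0, 0, 0, 1, 2, 0, 0, 0, 1, 2, 0, 0, 0]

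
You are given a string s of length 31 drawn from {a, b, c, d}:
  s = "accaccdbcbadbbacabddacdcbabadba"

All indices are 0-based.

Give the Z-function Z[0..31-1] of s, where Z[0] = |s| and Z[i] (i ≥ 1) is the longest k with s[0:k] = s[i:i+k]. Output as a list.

Z[0]=31
i=1: outside box; Z[1]=0
i=2: outside box; Z[2]=0
i=3: outside box; Z[3]=3 grow→box=[3,6)
i=4: min(r-i=2, Z[1]=0)=0; Z[4]=0
i=5: min(r-i=1, Z[2]=0)=0; Z[5]=0
i=6: outside box; Z[6]=0
i=7: outside box; Z[7]=0
i=8: outside box; Z[8]=0
i=9: outside box; Z[9]=0
i=10: outside box; Z[10]=1 grow→box=[10,11)
i=11: outside box; Z[11]=0
i=12: outside box; Z[12]=0
i=13: outside box; Z[13]=0
i=14: outside box; Z[14]=2 grow→box=[14,16)
i=15: min(r-i=1, Z[1]=0)=0; Z[15]=0
i=16: outside box; Z[16]=1 grow→box=[16,17)
i=17: outside box; Z[17]=0
i=18: outside box; Z[18]=0
i=19: outside box; Z[19]=0
i=20: outside box; Z[20]=2 grow→box=[20,22)
i=21: min(r-i=1, Z[1]=0)=0; Z[21]=0
i=22: outside box; Z[22]=0
i=23: outside box; Z[23]=0
i=24: outside box; Z[24]=0
i=25: outside box; Z[25]=1 grow→box=[25,26)
i=26: outside box; Z[26]=0
i=27: outside box; Z[27]=1 grow→box=[27,28)
i=28: outside box; Z[28]=0
i=29: outside box; Z[29]=0
i=30: outside box; Z[30]=1 grow→box=[30,31)

[31, 0, 0, 3, 0, 0, 0, 0, 0, 0, 1, 0, 0, 0, 2, 0, 1, 0, 0, 0, 2, 0, 0, 0, 0, 1, 0, 1, 0, 0, 1]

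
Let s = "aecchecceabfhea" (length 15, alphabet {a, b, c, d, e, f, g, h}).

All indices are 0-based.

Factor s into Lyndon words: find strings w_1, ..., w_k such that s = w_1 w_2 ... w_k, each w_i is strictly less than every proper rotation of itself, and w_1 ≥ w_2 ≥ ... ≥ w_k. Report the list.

["aecchecce", "abfhe", "a"]

emit factor 1: 'aecchecce' (i=0, period=9)
emit factor 2: 'abfhe' (i=9, period=5)
emit factor 3: 'a' (i=14, period=1)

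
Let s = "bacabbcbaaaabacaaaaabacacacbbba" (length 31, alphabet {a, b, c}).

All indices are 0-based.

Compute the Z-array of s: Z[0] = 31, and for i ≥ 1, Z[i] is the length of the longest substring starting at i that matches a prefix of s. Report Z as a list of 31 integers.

Z[0]=31
i=1: fresh scan; Z[1]=0
i=2: fresh scan; Z[2]=0
i=3: fresh scan; Z[3]=0
i=4: fresh scan; Z[4]=1 grow→box=[4,5)
i=5: fresh scan; Z[5]=1 grow→box=[5,6)
i=6: fresh scan; Z[6]=0
i=7: fresh scan; Z[7]=2 grow→box=[7,9)
i=8: min(r-i=1, Z[1]=0)=0; Z[8]=0
i=9: fresh scan; Z[9]=0
i=10: fresh scan; Z[10]=0
i=11: fresh scan; Z[11]=0
i=12: fresh scan; Z[12]=4 grow→box=[12,16)
i=13: min(r-i=3, Z[1]=0)=0; Z[13]=0
i=14: min(r-i=2, Z[2]=0)=0; Z[14]=0
i=15: min(r-i=1, Z[3]=0)=0; Z[15]=0
i=16: fresh scan; Z[16]=0
i=17: fresh scan; Z[17]=0
i=18: fresh scan; Z[18]=0
i=19: fresh scan; Z[19]=0
i=20: fresh scan; Z[20]=4 grow→box=[20,24)
i=21: min(r-i=3, Z[1]=0)=0; Z[21]=0
i=22: min(r-i=2, Z[2]=0)=0; Z[22]=0
i=23: min(r-i=1, Z[3]=0)=0; Z[23]=0
i=24: fresh scan; Z[24]=0
i=25: fresh scan; Z[25]=0
i=26: fresh scan; Z[26]=0
i=27: fresh scan; Z[27]=1 grow→box=[27,28)
i=28: fresh scan; Z[28]=1 grow→box=[28,29)
i=29: fresh scan; Z[29]=2 grow→box=[29,31)
i=30: min(r-i=1, Z[1]=0)=0; Z[30]=0

[31, 0, 0, 0, 1, 1, 0, 2, 0, 0, 0, 0, 4, 0, 0, 0, 0, 0, 0, 0, 4, 0, 0, 0, 0, 0, 0, 1, 1, 2, 0]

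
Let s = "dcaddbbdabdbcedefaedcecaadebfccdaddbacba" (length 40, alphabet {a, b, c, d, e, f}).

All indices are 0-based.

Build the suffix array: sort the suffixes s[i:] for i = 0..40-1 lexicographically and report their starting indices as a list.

[39, 23, 8, 36, 32, 2, 24, 17, 38, 35, 5, 11, 6, 9, 27, 22, 1, 37, 29, 30, 20, 12, 7, 31, 34, 4, 10, 0, 19, 33, 3, 25, 14, 26, 21, 18, 13, 15, 16, 28]

rank→(start, suffix):
  0 → (39, 'a')
  1 → (23, 'aadebfccdaddbacba')
  2 → (8, 'abdbcedefaedcecaadebfccdaddbacba')
  3 → (36, 'acba')
  4 → (32, 'addbacba')
  5 → (2, 'addbbdabdbcedefaedcecaadebfccdaddbacba')
  6 → (24, 'adebfccdaddbacba')
  7 → (17, 'aedcecaadebfccdaddbacba')
  8 → (38, 'ba')
  9 → (35, 'bacba')
  10 → (5, 'bbdabdbcedefaedcecaadebfccdaddbacba')
  11 → (11, 'bcedefaedcecaadebfccdaddbacba')
  12 → (6, 'bdabdbcedefaedcecaadebfccdaddbacba')
  13 → (9, 'bdbcedefaedcecaadebfccdaddbacba')
  14 → (27, 'bfccdaddbacba')
  15 → (22, 'caadebfccdaddbacba')
  16 → (1, 'caddbbdabdbcedefaedcecaadebfccdaddbacba')
  17 → (37, 'cba')
  18 → (29, 'ccdaddbacba')
  19 → (30, 'cdaddbacba')
  20 → (20, 'cecaadebfccdaddbacba')
  21 → (12, 'cedefaedcecaadebfccdaddbacba')
  22 → (7, 'dabdbcedefaedcecaadebfccdaddbacba')
  23 → (31, 'daddbacba')
  24 → (34, 'dbacba')
  25 → (4, 'dbbdabdbcedefaedcecaadebfccdaddbacba')
  26 → (10, 'dbcedefaedcecaadebfccdaddbacba')
  27 → (0, 'dcaddbbdabdbcedefaedcecaadebfccdaddbacba')
  28 → (19, 'dcecaadebfccdaddbacba')
  29 → (33, 'ddbacba')
  30 → (3, 'ddbbdabdbcedefaedcecaadebfccdaddbacba')
  31 → (25, 'debfccdaddbacba')
  32 → (14, 'defaedcecaadebfccdaddbacba')
  33 → (26, 'ebfccdaddbacba')
  34 → (21, 'ecaadebfccdaddbacba')
  35 → (18, 'edcecaadebfccdaddbacba')
  36 → (13, 'edefaedcecaadebfccdaddbacba')
  37 → (15, 'efaedcecaadebfccdaddbacba')
  38 → (16, 'faedcecaadebfccdaddbacba')
  39 → (28, 'fccdaddbacba')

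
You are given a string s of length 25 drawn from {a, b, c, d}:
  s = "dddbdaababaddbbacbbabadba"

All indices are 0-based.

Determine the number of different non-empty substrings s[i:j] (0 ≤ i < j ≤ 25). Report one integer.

282

sorted suffixes:
  #0 SA[0]=24  'a'
  #1 SA[1]=5  'aababaddbbacbbabadba'
  #2 SA[2]=6  'ababaddbbacbbabadba'
  #3 SA[3]=19  'abadba'
  #4 SA[4]=8  'abaddbbacbbabadba'
  #5 SA[5]=15  'acbbabadba'
  #6 SA[6]=21  'adba'
  #7 SA[7]=10  'addbbacbbabadba'
  #8 SA[8]=23  'ba'
  #9 SA[9]=18  'babadba'
  #10 SA[10]=7  'babaddbbacbbabadba'
  #11 SA[11]=14  'bacbbabadba'
  #12 SA[12]=20  'badba'
  #13 SA[13]=9  'baddbbacbbabadba'
  #14 SA[14]=17  'bbabadba'
  #15 SA[15]=13  'bbacbbabadba'
  #16 SA[16]=3  'bdaababaddbbacbbabadba'
  #17 SA[17]=16  'cbbabadba'
  #18 SA[18]=4  'daababaddbbacbbabadba'
  #19 SA[19]=22  'dba'
  #20 SA[20]=12  'dbbacbbabadba'
  #21 SA[21]=2  'dbdaababaddbbacbbabadba'
  #22 SA[22]=11  'ddbbacbbabadba'
  #23 SA[23]=1  'ddbdaababaddbbacbbabadba'
  #24 SA[24]=0  'dddbdaababaddbbacbbabadba'

SA = [24, 5, 6, 19, 8, 15, 21, 10, 23, 18, 7, 14, 20, 9, 17, 13, 3, 16, 4, 22, 12, 2, 11, 1, 0]
[i] adj suffixes → lcp
  [1] 24/5 → 1 ('a')
  [2] 5/6 → 1 ('a')
  [3] 6/19 → 3 ('aba')
  [4] 19/8 → 4 ('abad')
  [5] 8/15 → 1 ('a')
  [6] 15/21 → 1 ('a')
  [7] 21/10 → 2 ('ad')
  [8] 10/23 → 0 ('')
  [9] 23/18 → 2 ('ba')
  [10] 18/7 → 5 ('babad')
  [11] 7/14 → 2 ('ba')
  [12] 14/20 → 2 ('ba')
  [13] 20/9 → 3 ('bad')
  [14] 9/17 → 1 ('b')
  [15] 17/13 → 3 ('bba')
  [16] 13/3 → 1 ('b')
  [17] 3/16 → 0 ('')
  [18] 16/4 → 0 ('')
  [19] 4/22 → 1 ('d')
  [20] 22/12 → 2 ('db')
  [21] 12/2 → 2 ('db')
  [22] 2/11 → 1 ('d')
  [23] 11/1 → 3 ('ddb')
  [24] 1/0 → 2 ('dd')

n(n+1)/2 = 25·26/2 = 325
Σ LCP = 0 + 1 + 1 + 3 + 4 + 1 + 1 + 2 + 0 + 2 + 5 + 2 + 2 + 3 + 1 + 3 + 1 + 0 + 0 + 1 + 2 + 2 + 1 + 3 + 2 = 43
distinct = 325 − 43 = 282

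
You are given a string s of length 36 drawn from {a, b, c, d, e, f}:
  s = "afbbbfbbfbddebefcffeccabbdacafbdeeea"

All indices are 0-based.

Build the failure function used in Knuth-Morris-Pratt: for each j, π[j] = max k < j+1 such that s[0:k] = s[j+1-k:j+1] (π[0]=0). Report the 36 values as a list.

[0, 0, 0, 0, 0, 0, 0, 0, 0, 0, 0, 0, 0, 0, 0, 0, 0, 0, 0, 0, 0, 0, 1, 0, 0, 0, 1, 0, 1, 2, 3, 0, 0, 0, 0, 1]

π[0] = 0
j=1 s[j]='f': π[1]=0 (border '')
j=2 s[j]='b': π[2]=0 (border '')
j=3 s[j]='b': π[3]=0 (border '')
j=4 s[j]='b': π[4]=0 (border '')
j=5 s[j]='f': π[5]=0 (border '')
j=6 s[j]='b': π[6]=0 (border '')
j=7 s[j]='b': π[7]=0 (border '')
j=8 s[j]='f': π[8]=0 (border '')
j=9 s[j]='b': π[9]=0 (border '')
j=10 s[j]='d': π[10]=0 (border '')
j=11 s[j]='d': π[11]=0 (border '')
j=12 s[j]='e': π[12]=0 (border '')
j=13 s[j]='b': π[13]=0 (border '')
j=14 s[j]='e': π[14]=0 (border '')
j=15 s[j]='f': π[15]=0 (border '')
j=16 s[j]='c': π[16]=0 (border '')
j=17 s[j]='f': π[17]=0 (border '')
j=18 s[j]='f': π[18]=0 (border '')
j=19 s[j]='e': π[19]=0 (border '')
j=20 s[j]='c': π[20]=0 (border '')
j=21 s[j]='c': π[21]=0 (border '')
j=22 s[j]='a': π[22]=1 (border 'a')
j=23 s[j]='b': k: 1→0; π[23]=0 (border '')
j=24 s[j]='b': π[24]=0 (border '')
j=25 s[j]='d': π[25]=0 (border '')
j=26 s[j]='a': π[26]=1 (border 'a')
j=27 s[j]='c': k: 1→0; π[27]=0 (border '')
j=28 s[j]='a': π[28]=1 (border 'a')
j=29 s[j]='f': π[29]=2 (border 'af')
j=30 s[j]='b': π[30]=3 (border 'afb')
j=31 s[j]='d': k: 3→0; π[31]=0 (border '')
j=32 s[j]='e': π[32]=0 (border '')
j=33 s[j]='e': π[33]=0 (border '')
j=34 s[j]='e': π[34]=0 (border '')
j=35 s[j]='a': π[35]=1 (border 'a')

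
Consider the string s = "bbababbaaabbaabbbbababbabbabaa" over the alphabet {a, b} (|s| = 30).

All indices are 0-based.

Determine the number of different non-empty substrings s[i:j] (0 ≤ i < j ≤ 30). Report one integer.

364

rank→(start, suffix):
  0 → (29, 'a')
  1 → (28, 'aa')
  2 → (7, 'aaabbaabbbbababbabbabaa')
  3 → (8, 'aabbaabbbbababbabbabaa')
  4 → (12, 'aabbbbababbabbabaa')
  5 → (26, 'abaa')
  6 → (2, 'ababbaaabbaabbbbababbabbabaa')
  7 → (18, 'ababbabbabaa')
  8 → (4, 'abbaaabbaabbbbababbabbabaa')
  9 → (9, 'abbaabbbbababbabbabaa')
  10 → (23, 'abbabaa')
  11 → (20, 'abbabbabaa')
  12 → (13, 'abbbbababbabbabaa')
  13 → (27, 'baa')
  14 → (6, 'baaabbaabbbbababbabbabaa')
  15 → (11, 'baabbbbababbabbabaa')
  16 → (25, 'babaa')
  17 → (1, 'bababbaaabbaabbbbababbabbabaa')
  18 → (17, 'bababbabbabaa')
  19 → (3, 'babbaaabbaabbbbababbabbabaa')
  20 → (22, 'babbabaa')
  21 → (19, 'babbabbabaa')
  22 → (5, 'bbaaabbaabbbbababbabbabaa')
  23 → (10, 'bbaabbbbababbabbabaa')
  24 → (24, 'bbabaa')
  25 → (0, 'bbababbaaabbaabbbbababbabbabaa')
  26 → (16, 'bbababbabbabaa')
  27 → (21, 'bbabbabaa')
  28 → (15, 'bbbababbabbabaa')
  29 → (14, 'bbbbababbabbabaa')

SA = [29, 28, 7, 8, 12, 26, 2, 18, 4, 9, 23, 20, 13, 27, 6, 11, 25, 1, 17, 3, 22, 19, 5, 10, 24, 0, 16, 21, 15, 14]
rank  pair      lcp
   1  s[29:],s[28:]  1  'a'
   2  s[28:],s[7:]  2  'aa'
   3  s[7:],s[8:]  2  'aa'
   4  s[8:],s[12:]  4  'aabb'
   5  s[12:],s[26:]  1  'a'
   6  s[26:],s[2:]  3  'aba'
   7  s[2:],s[18:]  6  'ababba'
   8  s[18:],s[4:]  2  'ab'
   9  s[4:],s[9:]  5  'abbaa'
  10  s[9:],s[23:]  4  'abba'
  11  s[23:],s[20:]  5  'abbab'
  12  s[20:],s[13:]  3  'abb'
  13  s[13:],s[27:]  0  ''
  14  s[27:],s[6:]  3  'baa'
  15  s[6:],s[11:]  3  'baa'
  16  s[11:],s[25:]  2  'ba'
  17  s[25:],s[1:]  4  'baba'
  18  s[1:],s[17:]  7  'bababba'
  19  s[17:],s[3:]  3  'bab'
  20  s[3:],s[22:]  5  'babba'
  21  s[22:],s[19:]  6  'babbab'
  22  s[19:],s[5:]  1  'b'
  23  s[5:],s[10:]  4  'bbaa'
  24  s[10:],s[24:]  3  'bba'
  25  s[24:],s[0:]  5  'bbaba'
  26  s[0:],s[16:]  8  'bbababba'
  27  s[16:],s[21:]  4  'bbab'
  28  s[21:],s[15:]  2  'bb'
  29  s[15:],s[14:]  3  'bbb'

n(n+1)/2 = 30·31/2 = 465
Σ LCP = 0 + 1 + 2 + 2 + 4 + 1 + 3 + 6 + 2 + 5 + 4 + 5 + 3 + 0 + 3 + 3 + 2 + 4 + 7 + 3 + 5 + 6 + 1 + 4 + 3 + 5 + 8 + 4 + 2 + 3 = 101
distinct = 465 − 101 = 364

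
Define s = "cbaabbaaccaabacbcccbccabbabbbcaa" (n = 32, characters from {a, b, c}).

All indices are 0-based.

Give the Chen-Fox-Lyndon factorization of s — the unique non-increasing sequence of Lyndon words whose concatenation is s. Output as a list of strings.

emit factor 1: 'c' (i=0, period=1)
emit factor 2: 'b' (i=1, period=1)
emit factor 3: 'aabbaacc' (i=2, period=8)
emit factor 4: 'aabacbcccbccabbabbbc' (i=10, period=20)
emit factor 5: 'a' (i=30, period=1)
emit factor 6: 'a' (i=31, period=1)

["c", "b", "aabbaacc", "aabacbcccbccabbabbbc", "a", "a"]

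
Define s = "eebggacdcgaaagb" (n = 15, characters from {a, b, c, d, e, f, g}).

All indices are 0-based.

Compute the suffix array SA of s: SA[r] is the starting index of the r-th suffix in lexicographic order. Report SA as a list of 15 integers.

[10, 11, 5, 12, 14, 2, 6, 8, 7, 1, 0, 9, 4, 13, 3]

rank | idx | suffix
   0 |  10 | aaagb
   1 |  11 | aagb
   2 |   5 | acdcgaaagb
   3 |  12 | agb
   4 |  14 | b
   5 |   2 | bggacdcgaaagb
   6 |   6 | cdcgaaagb
   7 |   8 | cgaaagb
   8 |   7 | dcgaaagb
   9 |   1 | ebggacdcgaaagb
  10 |   0 | eebggacdcgaaagb
  11 |   9 | gaaagb
  12 |   4 | gacdcgaaagb
  13 |  13 | gb
  14 |   3 | ggacdcgaaagb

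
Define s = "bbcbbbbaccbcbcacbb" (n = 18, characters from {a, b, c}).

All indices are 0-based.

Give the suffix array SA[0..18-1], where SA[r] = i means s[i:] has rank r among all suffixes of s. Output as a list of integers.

rank | idx | suffix
   0 |  14 | acbb
   1 |   7 | accbcbcacbb
   2 |  17 | b
   3 |   6 | baccbcbcacbb
   4 |  16 | bb
   5 |   5 | bbaccbcbcacbb
   6 |   4 | bbbaccbcbcacbb
   7 |   3 | bbbbaccbcbcacbb
   8 |   0 | bbcbbbbaccbcbcacbb
   9 |  12 | bcacbb
  10 |   1 | bcbbbbaccbcbcacbb
  11 |  10 | bcbcacbb
  12 |  13 | cacbb
  13 |  15 | cbb
  14 |   2 | cbbbbaccbcbcacbb
  15 |  11 | cbcacbb
  16 |   9 | cbcbcacbb
  17 |   8 | ccbcbcacbb

[14, 7, 17, 6, 16, 5, 4, 3, 0, 12, 1, 10, 13, 15, 2, 11, 9, 8]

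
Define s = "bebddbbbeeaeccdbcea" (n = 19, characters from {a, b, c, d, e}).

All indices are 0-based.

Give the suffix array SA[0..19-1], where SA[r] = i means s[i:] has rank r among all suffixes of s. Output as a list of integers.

[18, 10, 5, 6, 15, 2, 0, 7, 12, 13, 16, 4, 14, 3, 17, 9, 1, 11, 8]

sorted suffixes:
  #0 SA[0]=18  'a'
  #1 SA[1]=10  'aeccdbcea'
  #2 SA[2]=5  'bbbeeaeccdbcea'
  #3 SA[3]=6  'bbeeaeccdbcea'
  #4 SA[4]=15  'bcea'
  #5 SA[5]=2  'bddbbbeeaeccdbcea'
  #6 SA[6]=0  'bebddbbbeeaeccdbcea'
  #7 SA[7]=7  'beeaeccdbcea'
  #8 SA[8]=12  'ccdbcea'
  #9 SA[9]=13  'cdbcea'
  #10 SA[10]=16  'cea'
  #11 SA[11]=4  'dbbbeeaeccdbcea'
  #12 SA[12]=14  'dbcea'
  #13 SA[13]=3  'ddbbbeeaeccdbcea'
  #14 SA[14]=17  'ea'
  #15 SA[15]=9  'eaeccdbcea'
  #16 SA[16]=1  'ebddbbbeeaeccdbcea'
  #17 SA[17]=11  'eccdbcea'
  #18 SA[18]=8  'eeaeccdbcea'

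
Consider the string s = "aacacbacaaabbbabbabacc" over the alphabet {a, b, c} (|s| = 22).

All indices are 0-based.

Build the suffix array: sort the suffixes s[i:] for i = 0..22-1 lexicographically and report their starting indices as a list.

[8, 9, 0, 17, 14, 10, 6, 1, 3, 19, 16, 13, 5, 18, 15, 12, 11, 21, 7, 2, 4, 20]

rank | idx | suffix
   0 |   8 | aaabbbabbabacc
   1 |   9 | aabbbabbabacc
   2 |   0 | aacacbacaaabbbabbabacc
   3 |  17 | abacc
   4 |  14 | abbabacc
   5 |  10 | abbbabbabacc
   6 |   6 | acaaabbbabbabacc
   7 |   1 | acacbacaaabbbabbabacc
   8 |   3 | acbacaaabbbabbabacc
   9 |  19 | acc
  10 |  16 | babacc
  11 |  13 | babbabacc
  12 |   5 | bacaaabbbabbabacc
  13 |  18 | bacc
  14 |  15 | bbabacc
  15 |  12 | bbabbabacc
  16 |  11 | bbbabbabacc
  17 |  21 | c
  18 |   7 | caaabbbabbabacc
  19 |   2 | cacbacaaabbbabbabacc
  20 |   4 | cbacaaabbbabbabacc
  21 |  20 | cc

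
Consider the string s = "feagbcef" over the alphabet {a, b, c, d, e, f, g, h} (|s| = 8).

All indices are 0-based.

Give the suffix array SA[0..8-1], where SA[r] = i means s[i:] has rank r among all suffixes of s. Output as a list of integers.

[2, 4, 5, 1, 6, 7, 0, 3]

sorted suffixes:
  #0 SA[0]=2  'agbcef'
  #1 SA[1]=4  'bcef'
  #2 SA[2]=5  'cef'
  #3 SA[3]=1  'eagbcef'
  #4 SA[4]=6  'ef'
  #5 SA[5]=7  'f'
  #6 SA[6]=0  'feagbcef'
  #7 SA[7]=3  'gbcef'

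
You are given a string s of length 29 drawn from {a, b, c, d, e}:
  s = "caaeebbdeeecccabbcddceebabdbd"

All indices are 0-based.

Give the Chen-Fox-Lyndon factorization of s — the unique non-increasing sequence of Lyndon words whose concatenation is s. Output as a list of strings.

emit factor 1: 'c' (i=0, period=1)
emit factor 2: 'aaeebbdeeecccabbcddceebabdbd' (i=1, period=28)

["c", "aaeebbdeeecccabbcddceebabdbd"]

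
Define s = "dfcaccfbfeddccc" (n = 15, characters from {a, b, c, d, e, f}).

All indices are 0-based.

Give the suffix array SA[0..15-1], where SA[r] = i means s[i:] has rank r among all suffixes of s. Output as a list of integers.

[3, 7, 14, 2, 13, 12, 4, 5, 11, 10, 0, 9, 6, 1, 8]

rank→(start, suffix):
  0 → (3, 'accfbfeddccc')
  1 → (7, 'bfeddccc')
  2 → (14, 'c')
  3 → (2, 'caccfbfeddccc')
  4 → (13, 'cc')
  5 → (12, 'ccc')
  6 → (4, 'ccfbfeddccc')
  7 → (5, 'cfbfeddccc')
  8 → (11, 'dccc')
  9 → (10, 'ddccc')
  10 → (0, 'dfcaccfbfeddccc')
  11 → (9, 'eddccc')
  12 → (6, 'fbfeddccc')
  13 → (1, 'fcaccfbfeddccc')
  14 → (8, 'feddccc')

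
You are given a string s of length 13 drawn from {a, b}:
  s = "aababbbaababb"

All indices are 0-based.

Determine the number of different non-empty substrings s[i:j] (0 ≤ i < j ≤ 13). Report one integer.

sorted suffixes:
  #0 SA[0]=7  'aababb'
  #1 SA[1]=0  'aababbbaababb'
  #2 SA[2]=8  'ababb'
  #3 SA[3]=1  'ababbbaababb'
  #4 SA[4]=10  'abb'
  #5 SA[5]=3  'abbbaababb'
  #6 SA[6]=12  'b'
  #7 SA[7]=6  'baababb'
  #8 SA[8]=9  'babb'
  #9 SA[9]=2  'babbbaababb'
  #10 SA[10]=11  'bb'
  #11 SA[11]=5  'bbaababb'
  #12 SA[12]=4  'bbbaababb'

SA = [7, 0, 8, 1, 10, 3, 12, 6, 9, 2, 11, 5, 4]
rank  pair      lcp
   1  s[7:],s[0:]  6  'aababb'
   2  s[0:],s[8:]  1  'a'
   3  s[8:],s[1:]  5  'ababb'
   4  s[1:],s[10:]  2  'ab'
   5  s[10:],s[3:]  3  'abb'
   6  s[3:],s[12:]  0  ''
   7  s[12:],s[6:]  1  'b'
   8  s[6:],s[9:]  2  'ba'
   9  s[9:],s[2:]  4  'babb'
  10  s[2:],s[11:]  1  'b'
  11  s[11:],s[5:]  2  'bb'
  12  s[5:],s[4:]  2  'bb'

n(n+1)/2 = 13·14/2 = 91
Σ LCP = 0 + 6 + 1 + 5 + 2 + 3 + 0 + 1 + 2 + 4 + 1 + 2 + 2 = 29
distinct = 91 − 29 = 62

62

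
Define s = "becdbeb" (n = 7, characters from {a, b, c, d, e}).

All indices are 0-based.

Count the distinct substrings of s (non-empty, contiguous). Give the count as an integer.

24

rank | idx | suffix
   0 |   6 | b
   1 |   4 | beb
   2 |   0 | becdbeb
   3 |   2 | cdbeb
   4 |   3 | dbeb
   5 |   5 | eb
   6 |   1 | ecdbeb

SA = [6, 4, 0, 2, 3, 5, 1]
i: (SA[i-1],SA[i]) lcp shared
  1: (6,4) 1 'b'
  2: (4,0) 2 'be'
  3: (0,2) 0 ''
  4: (2,3) 0 ''
  5: (3,5) 0 ''
  6: (5,1) 1 'e'

n(n+1)/2 = 7·8/2 = 28
Σ LCP = 0 + 1 + 2 + 0 + 0 + 0 + 1 = 4
distinct = 28 − 4 = 24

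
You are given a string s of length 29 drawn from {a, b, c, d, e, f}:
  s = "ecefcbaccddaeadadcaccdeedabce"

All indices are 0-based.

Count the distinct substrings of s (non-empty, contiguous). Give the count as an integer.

402

sorted suffixes:
  #0 SA[0]=25  'abce'
  #1 SA[1]=6  'accddaeadadcaccdeedabce'
  #2 SA[2]=18  'accdeedabce'
  #3 SA[3]=13  'adadcaccdeedabce'
  #4 SA[4]=15  'adcaccdeedabce'
  #5 SA[5]=11  'aeadadcaccdeedabce'
  #6 SA[6]=5  'baccddaeadadcaccdeedabce'
  #7 SA[7]=26  'bce'
  #8 SA[8]=17  'caccdeedabce'
  #9 SA[9]=4  'cbaccddaeadadcaccdeedabce'
  #10 SA[10]=7  'ccddaeadadcaccdeedabce'
  #11 SA[11]=19  'ccdeedabce'
  #12 SA[12]=8  'cddaeadadcaccdeedabce'
  #13 SA[13]=20  'cdeedabce'
  #14 SA[14]=27  'ce'
  #15 SA[15]=1  'cefcbaccddaeadadcaccdeedabce'
  #16 SA[16]=24  'dabce'
  #17 SA[17]=14  'dadcaccdeedabce'
  #18 SA[18]=10  'daeadadcaccdeedabce'
  #19 SA[19]=16  'dcaccdeedabce'
  #20 SA[20]=9  'ddaeadadcaccdeedabce'
  #21 SA[21]=21  'deedabce'
  #22 SA[22]=28  'e'
  #23 SA[23]=12  'eadadcaccdeedabce'
  #24 SA[24]=0  'ecefcbaccddaeadadcaccdeedabce'
  #25 SA[25]=23  'edabce'
  #26 SA[26]=22  'eedabce'
  #27 SA[27]=2  'efcbaccddaeadadcaccdeedabce'
  #28 SA[28]=3  'fcbaccddaeadadcaccdeedabce'

SA = [25, 6, 18, 13, 15, 11, 5, 26, 17, 4, 7, 19, 8, 20, 27, 1, 24, 14, 10, 16, 9, 21, 28, 12, 0, 23, 22, 2, 3]
rank  pair      lcp
   1  s[25:],s[6:]  1  'a'
   2  s[6:],s[18:]  4  'accd'
   3  s[18:],s[13:]  1  'a'
   4  s[13:],s[15:]  2  'ad'
   5  s[15:],s[11:]  1  'a'
   6  s[11:],s[5:]  0  ''
   7  s[5:],s[26:]  1  'b'
   8  s[26:],s[17:]  0  ''
   9  s[17:],s[4:]  1  'c'
  10  s[4:],s[7:]  1  'c'
  11  s[7:],s[19:]  3  'ccd'
  12  s[19:],s[8:]  1  'c'
  13  s[8:],s[20:]  2  'cd'
  14  s[20:],s[27:]  1  'c'
  15  s[27:],s[1:]  2  'ce'
  16  s[1:],s[24:]  0  ''
  17  s[24:],s[14:]  2  'da'
  18  s[14:],s[10:]  2  'da'
  19  s[10:],s[16:]  1  'd'
  20  s[16:],s[9:]  1  'd'
  21  s[9:],s[21:]  1  'd'
  22  s[21:],s[28:]  0  ''
  23  s[28:],s[12:]  1  'e'
  24  s[12:],s[0:]  1  'e'
  25  s[0:],s[23:]  1  'e'
  26  s[23:],s[22:]  1  'e'
  27  s[22:],s[2:]  1  'e'
  28  s[2:],s[3:]  0  ''

n(n+1)/2 = 29·30/2 = 435
Σ LCP = 0 + 1 + 4 + 1 + 2 + 1 + 0 + 1 + 0 + 1 + 1 + 3 + 1 + 2 + 1 + 2 + 0 + 2 + 2 + 1 + 1 + 1 + 0 + 1 + 1 + 1 + 1 + 1 + 0 = 33
distinct = 435 − 33 = 402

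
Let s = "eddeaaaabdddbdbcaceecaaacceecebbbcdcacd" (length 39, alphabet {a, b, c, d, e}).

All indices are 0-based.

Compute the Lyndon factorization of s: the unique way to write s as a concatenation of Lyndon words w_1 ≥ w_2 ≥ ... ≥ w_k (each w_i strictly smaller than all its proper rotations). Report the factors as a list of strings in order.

["e", "dde", "aaaabdddbdbcaceecaaacceecebbbcdcacd"]

emit factor 1: 'e' (i=0, period=1)
emit factor 2: 'dde' (i=1, period=3)
emit factor 3: 'aaaabdddbdbcaceecaaacceecebbbcdcacd' (i=4, period=35)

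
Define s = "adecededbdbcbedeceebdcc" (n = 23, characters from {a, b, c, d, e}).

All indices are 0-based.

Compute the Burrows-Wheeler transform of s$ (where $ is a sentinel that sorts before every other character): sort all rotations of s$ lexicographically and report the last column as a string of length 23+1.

c$ddeccbdeebebaeeedddbcc

rank  rotation                  last
    0  $adecededbdbcbedeceebdcc  c
    1  adecededbdbcbedeceebdcc$  $
    2  bcbedeceebdcc$adecededbd  d
    3  bdbcbedeceebdcc$adeceded  d
    4  bdcc$adecededbdbcbedecee  e
    5  bedeceebdcc$adecededbdbc  c
    6  c$adecededbdbcbedeceebdc  c
    7  cbedeceebdcc$adecededbdb  b
    8  cc$adecededbdbcbedeceebd  d
    9  cededbdbcbedeceebdcc$ade  e
   10  ceebdcc$adecededbdbcbede  e
   11  dbcbedeceebdcc$adecededb  b
   12  dbdbcbedeceebdcc$adecede  e
   13  dcc$adecededbdbcbedeceeb  b
   14  decededbdbcbedeceebdcc$a  a
   15  deceebdcc$adecededbdbcbe  e
   16  dedbdbcbedeceebdcc$adece  e
   17  ebdcc$adecededbdbcbedece  e
   18  ecededbdbcbedeceebdcc$ad  d
   19  eceebdcc$adecededbdbcbed  d
   20  edbdbcbedeceebdcc$adeced  d
   21  edeceebdcc$adecededbdbcb  b
   22  ededbdbcbedeceebdcc$adec  c
   23  eebdcc$adecededbdbcbedec  c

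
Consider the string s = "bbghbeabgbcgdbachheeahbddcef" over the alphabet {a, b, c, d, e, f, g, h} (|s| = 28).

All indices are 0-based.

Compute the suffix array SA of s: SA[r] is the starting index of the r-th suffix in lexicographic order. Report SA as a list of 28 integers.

rank→(start, suffix):
  0 → (6, 'abgbcgdbachheeahbddcef')
  1 → (14, 'achheeahbddcef')
  2 → (20, 'ahbddcef')
  3 → (13, 'bachheeahbddcef')
  4 → (0, 'bbghbeabgbcgdbachheeahbddcef')
  5 → (9, 'bcgdbachheeahbddcef')
  6 → (22, 'bddcef')
  7 → (4, 'beabgbcgdbachheeahbddcef')
  8 → (7, 'bgbcgdbachheeahbddcef')
  9 → (1, 'bghbeabgbcgdbachheeahbddcef')
  10 → (25, 'cef')
  11 → (10, 'cgdbachheeahbddcef')
  12 → (15, 'chheeahbddcef')
  13 → (12, 'dbachheeahbddcef')
  14 → (24, 'dcef')
  15 → (23, 'ddcef')
  16 → (5, 'eabgbcgdbachheeahbddcef')
  17 → (19, 'eahbddcef')
  18 → (18, 'eeahbddcef')
  19 → (26, 'ef')
  20 → (27, 'f')
  21 → (8, 'gbcgdbachheeahbddcef')
  22 → (11, 'gdbachheeahbddcef')
  23 → (2, 'ghbeabgbcgdbachheeahbddcef')
  24 → (21, 'hbddcef')
  25 → (3, 'hbeabgbcgdbachheeahbddcef')
  26 → (17, 'heeahbddcef')
  27 → (16, 'hheeahbddcef')

[6, 14, 20, 13, 0, 9, 22, 4, 7, 1, 25, 10, 15, 12, 24, 23, 5, 19, 18, 26, 27, 8, 11, 2, 21, 3, 17, 16]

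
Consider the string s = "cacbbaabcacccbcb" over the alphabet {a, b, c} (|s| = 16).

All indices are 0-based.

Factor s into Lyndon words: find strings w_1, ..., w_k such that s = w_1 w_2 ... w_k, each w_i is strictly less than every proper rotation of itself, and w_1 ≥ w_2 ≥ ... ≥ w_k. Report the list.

emit factor 1: 'c' (i=0, period=1)
emit factor 2: 'acbb' (i=1, period=4)
emit factor 3: 'aabcacccbcb' (i=5, period=11)

["c", "acbb", "aabcacccbcb"]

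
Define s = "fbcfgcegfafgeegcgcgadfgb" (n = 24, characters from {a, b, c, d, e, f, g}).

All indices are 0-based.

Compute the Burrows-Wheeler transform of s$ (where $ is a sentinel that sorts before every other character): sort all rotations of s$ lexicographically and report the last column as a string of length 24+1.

bgfgfgbggagecg$dcacffcefe

rank  rotation                   last
    0  $fbcfgcegfafgeegcgcgadfgb  b
    1  adfgb$fbcfgcegfafgeegcgcg  g
    2  afgeegcgcgadfgb$fbcfgcegf  f
    3  b$fbcfgcegfafgeegcgcgadfg  g
    4  bcfgcegfafgeegcgcgadfgb$f  f
    5  cegfafgeegcgcgadfgb$fbcfg  g
    6  cfgcegfafgeegcgcgadfgb$fb  b
    7  cgadfgb$fbcfgcegfafgeegcg  g
    8  cgcgadfgb$fbcfgcegfafgeeg  g
    9  dfgb$fbcfgcegfafgeegcgcga  a
   10  eegcgcgadfgb$fbcfgcegfafg  g
   11  egcgcgadfgb$fbcfgcegfafge  e
   12  egfafgeegcgcgadfgb$fbcfgc  c
   13  fafgeegcgcgadfgb$fbcfgceg  g
   14  fbcfgcegfafgeegcgcgadfgb$  $
   15  fgb$fbcfgcegfafgeegcgcgad  d
   16  fgcegfafgeegcgcgadfgb$fbc  c
   17  fgeegcgcgadfgb$fbcfgcegfa  a
   18  gadfgb$fbcfgcegfafgeegcgc  c
   19  gb$fbcfgcegfafgeegcgcgadf  f
   20  gcegfafgeegcgcgadfgb$fbcf  f
   21  gcgadfgb$fbcfgcegfafgeegc  c
   22  gcgcgadfgb$fbcfgcegfafgee  e
   23  geegcgcgadfgb$fbcfgcegfaf  f
   24  gfafgeegcgcgadfgb$fbcfgce  e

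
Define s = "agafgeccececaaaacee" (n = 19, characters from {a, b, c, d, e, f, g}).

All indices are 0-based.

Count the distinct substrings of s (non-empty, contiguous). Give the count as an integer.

168

rank | idx | suffix
   0 |  12 | aaaacee
   1 |  13 | aaacee
   2 |  14 | aacee
   3 |  15 | acee
   4 |   2 | afgeccececaaaacee
   5 |   0 | agafgeccececaaaacee
   6 |  11 | caaaacee
   7 |   6 | ccececaaaacee
   8 |   9 | cecaaaacee
   9 |   7 | cececaaaacee
  10 |  16 | cee
  11 |  18 | e
  12 |  10 | ecaaaacee
  13 |   5 | eccececaaaacee
  14 |   8 | ececaaaacee
  15 |  17 | ee
  16 |   3 | fgeccececaaaacee
  17 |   1 | gafgeccececaaaacee
  18 |   4 | geccececaaaacee

SA = [12, 13, 14, 15, 2, 0, 11, 6, 9, 7, 16, 18, 10, 5, 8, 17, 3, 1, 4]
i: (SA[i-1],SA[i]) lcp shared
  1: (12,13) 3 'aaa'
  2: (13,14) 2 'aa'
  3: (14,15) 1 'a'
  4: (15,2) 1 'a'
  5: (2,0) 1 'a'
  6: (0,11) 0 ''
  7: (11,6) 1 'c'
  8: (6,9) 1 'c'
  9: (9,7) 3 'cec'
  10: (7,16) 2 'ce'
  11: (16,18) 0 ''
  12: (18,10) 1 'e'
  13: (10,5) 2 'ec'
  14: (5,8) 2 'ec'
  15: (8,17) 1 'e'
  16: (17,3) 0 ''
  17: (3,1) 0 ''
  18: (1,4) 1 'g'

n(n+1)/2 = 19·20/2 = 190
Σ LCP = 0 + 3 + 2 + 1 + 1 + 1 + 0 + 1 + 1 + 3 + 2 + 0 + 1 + 2 + 2 + 1 + 0 + 0 + 1 = 22
distinct = 190 − 22 = 168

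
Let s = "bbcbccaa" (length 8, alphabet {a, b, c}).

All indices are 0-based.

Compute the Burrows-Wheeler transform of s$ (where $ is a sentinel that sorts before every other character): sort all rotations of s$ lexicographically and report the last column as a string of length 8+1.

rank  rotation   last
    0  $bbcbccaa  a
    1  a$bbcbcca  a
    2  aa$bbcbcc  c
    3  bbcbccaa$  $
    4  bcbccaa$b  b
    5  bccaa$bbc  c
    6  caa$bbcbc  c
    7  cbccaa$bb  b
    8  ccaa$bbcb  b

aac$bccbb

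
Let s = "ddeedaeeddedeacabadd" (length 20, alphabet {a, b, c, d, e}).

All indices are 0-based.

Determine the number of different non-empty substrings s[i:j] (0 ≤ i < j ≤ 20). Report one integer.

186

sorted suffixes:
  #0 SA[0]=15  'abadd'
  #1 SA[1]=13  'acabadd'
  #2 SA[2]=17  'add'
  #3 SA[3]=5  'aeeddedeacabadd'
  #4 SA[4]=16  'badd'
  #5 SA[5]=14  'cabadd'
  #6 SA[6]=19  'd'
  #7 SA[7]=4  'daeeddedeacabadd'
  #8 SA[8]=18  'dd'
  #9 SA[9]=8  'ddedeacabadd'
  #10 SA[10]=0  'ddeedaeeddedeacabadd'
  #11 SA[11]=11  'deacabadd'
  #12 SA[12]=9  'dedeacabadd'
  #13 SA[13]=1  'deedaeeddedeacabadd'
  #14 SA[14]=12  'eacabadd'
  #15 SA[15]=3  'edaeeddedeacabadd'
  #16 SA[16]=7  'eddedeacabadd'
  #17 SA[17]=10  'edeacabadd'
  #18 SA[18]=2  'eedaeeddedeacabadd'
  #19 SA[19]=6  'eeddedeacabadd'

SA = [15, 13, 17, 5, 16, 14, 19, 4, 18, 8, 0, 11, 9, 1, 12, 3, 7, 10, 2, 6]
[i] adj suffixes → lcp
  [1] 15/13 → 1 ('a')
  [2] 13/17 → 1 ('a')
  [3] 17/5 → 1 ('a')
  [4] 5/16 → 0 ('')
  [5] 16/14 → 0 ('')
  [6] 14/19 → 0 ('')
  [7] 19/4 → 1 ('d')
  [8] 4/18 → 1 ('d')
  [9] 18/8 → 2 ('dd')
  [10] 8/0 → 3 ('dde')
  [11] 0/11 → 1 ('d')
  [12] 11/9 → 2 ('de')
  [13] 9/1 → 2 ('de')
  [14] 1/12 → 0 ('')
  [15] 12/3 → 1 ('e')
  [16] 3/7 → 2 ('ed')
  [17] 7/10 → 2 ('ed')
  [18] 10/2 → 1 ('e')
  [19] 2/6 → 3 ('eed')

n(n+1)/2 = 20·21/2 = 210
Σ LCP = 0 + 1 + 1 + 1 + 0 + 0 + 0 + 1 + 1 + 2 + 3 + 1 + 2 + 2 + 0 + 1 + 2 + 2 + 1 + 3 = 24
distinct = 210 − 24 = 186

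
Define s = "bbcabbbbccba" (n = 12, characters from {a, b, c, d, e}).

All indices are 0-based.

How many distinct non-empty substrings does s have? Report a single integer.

63

rank→(start, suffix):
  0 → (11, 'a')
  1 → (3, 'abbbbccba')
  2 → (10, 'ba')
  3 → (4, 'bbbbccba')
  4 → (5, 'bbbccba')
  5 → (0, 'bbcabbbbccba')
  6 → (6, 'bbccba')
  7 → (1, 'bcabbbbccba')
  8 → (7, 'bccba')
  9 → (2, 'cabbbbccba')
  10 → (9, 'cba')
  11 → (8, 'ccba')

SA = [11, 3, 10, 4, 5, 0, 6, 1, 7, 2, 9, 8]
[i] adj suffixes → lcp
  [1] 11/3 → 1 ('a')
  [2] 3/10 → 0 ('')
  [3] 10/4 → 1 ('b')
  [4] 4/5 → 3 ('bbb')
  [5] 5/0 → 2 ('bb')
  [6] 0/6 → 3 ('bbc')
  [7] 6/1 → 1 ('b')
  [8] 1/7 → 2 ('bc')
  [9] 7/2 → 0 ('')
  [10] 2/9 → 1 ('c')
  [11] 9/8 → 1 ('c')

n(n+1)/2 = 12·13/2 = 78
Σ LCP = 0 + 1 + 0 + 1 + 3 + 2 + 3 + 1 + 2 + 0 + 1 + 1 = 15
distinct = 78 − 15 = 63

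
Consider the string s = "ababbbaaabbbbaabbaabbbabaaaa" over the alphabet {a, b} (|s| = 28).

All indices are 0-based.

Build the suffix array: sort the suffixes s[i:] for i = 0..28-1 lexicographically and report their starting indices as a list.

[27, 26, 25, 24, 6, 13, 17, 7, 22, 0, 14, 2, 18, 8, 23, 5, 12, 16, 21, 1, 4, 11, 15, 20, 3, 10, 19, 9]

rank→(start, suffix):
  0 → (27, 'a')
  1 → (26, 'aa')
  2 → (25, 'aaa')
  3 → (24, 'aaaa')
  4 → (6, 'aaabbbbaabbaabbbabaaaa')
  5 → (13, 'aabbaabbbabaaaa')
  6 → (17, 'aabbbabaaaa')
  7 → (7, 'aabbbbaabbaabbbabaaaa')
  8 → (22, 'abaaaa')
  9 → (0, 'ababbbaaabbbbaabbaabbbabaaaa')
  10 → (14, 'abbaabbbabaaaa')
  11 → (2, 'abbbaaabbbbaabbaabbbabaaaa')
  12 → (18, 'abbbabaaaa')
  13 → (8, 'abbbbaabbaabbbabaaaa')
  14 → (23, 'baaaa')
  15 → (5, 'baaabbbbaabbaabbbabaaaa')
  16 → (12, 'baabbaabbbabaaaa')
  17 → (16, 'baabbbabaaaa')
  18 → (21, 'babaaaa')
  19 → (1, 'babbbaaabbbbaabbaabbbabaaaa')
  20 → (4, 'bbaaabbbbaabbaabbbabaaaa')
  21 → (11, 'bbaabbaabbbabaaaa')
  22 → (15, 'bbaabbbabaaaa')
  23 → (20, 'bbabaaaa')
  24 → (3, 'bbbaaabbbbaabbaabbbabaaaa')
  25 → (10, 'bbbaabbaabbbabaaaa')
  26 → (19, 'bbbabaaaa')
  27 → (9, 'bbbbaabbaabbbabaaaa')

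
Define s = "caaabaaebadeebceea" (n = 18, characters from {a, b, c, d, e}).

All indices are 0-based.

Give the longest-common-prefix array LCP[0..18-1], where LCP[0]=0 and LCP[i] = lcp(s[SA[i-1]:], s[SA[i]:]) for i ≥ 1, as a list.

rank→(start, suffix):
  0 → (17, 'a')
  1 → (1, 'aaabaaebadeebceea')
  2 → (2, 'aabaaebadeebceea')
  3 → (5, 'aaebadeebceea')
  4 → (3, 'abaaebadeebceea')
  5 → (9, 'adeebceea')
  6 → (6, 'aebadeebceea')
  7 → (4, 'baaebadeebceea')
  8 → (8, 'badeebceea')
  9 → (13, 'bceea')
  10 → (0, 'caaabaaebadeebceea')
  11 → (14, 'ceea')
  12 → (10, 'deebceea')
  13 → (16, 'ea')
  14 → (7, 'ebadeebceea')
  15 → (12, 'ebceea')
  16 → (15, 'eea')
  17 → (11, 'eebceea')

SA = [17, 1, 2, 5, 3, 9, 6, 4, 8, 13, 0, 14, 10, 16, 7, 12, 15, 11]
i: (SA[i-1],SA[i]) lcp shared
  1: (17,1) 1 'a'
  2: (1,2) 2 'aa'
  3: (2,5) 2 'aa'
  4: (5,3) 1 'a'
  5: (3,9) 1 'a'
  6: (9,6) 1 'a'
  7: (6,4) 0 ''
  8: (4,8) 2 'ba'
  9: (8,13) 1 'b'
  10: (13,0) 0 ''
  11: (0,14) 1 'c'
  12: (14,10) 0 ''
  13: (10,16) 0 ''
  14: (16,7) 1 'e'
  15: (7,12) 2 'eb'
  16: (12,15) 1 'e'
  17: (15,11) 2 'ee'

[0, 1, 2, 2, 1, 1, 1, 0, 2, 1, 0, 1, 0, 0, 1, 2, 1, 2]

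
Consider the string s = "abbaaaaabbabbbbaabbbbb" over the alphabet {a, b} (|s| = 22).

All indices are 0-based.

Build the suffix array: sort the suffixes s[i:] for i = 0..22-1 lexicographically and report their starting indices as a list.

rank | idx | suffix
   0 |   3 | aaaaabbabbbbaabbbbb
   1 |   4 | aaaabbabbbbaabbbbb
   2 |   5 | aaabbabbbbaabbbbb
   3 |   6 | aabbabbbbaabbbbb
   4 |  15 | aabbbbb
   5 |   0 | abbaaaaabbabbbbaabbbbb
   6 |   7 | abbabbbbaabbbbb
   7 |  10 | abbbbaabbbbb
   8 |  16 | abbbbb
   9 |  21 | b
  10 |   2 | baaaaabbabbbbaabbbbb
  11 |  14 | baabbbbb
  12 |   9 | babbbbaabbbbb
  13 |  20 | bb
  14 |   1 | bbaaaaabbabbbbaabbbbb
  15 |  13 | bbaabbbbb
  16 |   8 | bbabbbbaabbbbb
  17 |  19 | bbb
  18 |  12 | bbbaabbbbb
  19 |  18 | bbbb
  20 |  11 | bbbbaabbbbb
  21 |  17 | bbbbb

[3, 4, 5, 6, 15, 0, 7, 10, 16, 21, 2, 14, 9, 20, 1, 13, 8, 19, 12, 18, 11, 17]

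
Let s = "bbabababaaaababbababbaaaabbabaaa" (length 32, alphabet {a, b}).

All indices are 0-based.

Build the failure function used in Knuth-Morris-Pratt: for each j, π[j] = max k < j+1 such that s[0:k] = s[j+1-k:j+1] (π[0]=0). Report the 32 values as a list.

[0, 1, 0, 1, 0, 1, 0, 1, 0, 0, 0, 0, 1, 0, 1, 2, 3, 4, 5, 6, 2, 3, 0, 0, 0, 1, 2, 3, 4, 5, 0, 0]

π[0] = 0
j=1 s[j]='b': π[1]=1 (border 'b')
j=2 s[j]='a': k: 1→0; π[2]=0 (border '')
j=3 s[j]='b': π[3]=1 (border 'b')
j=4 s[j]='a': k: 1→0; π[4]=0 (border '')
j=5 s[j]='b': π[5]=1 (border 'b')
j=6 s[j]='a': k: 1→0; π[6]=0 (border '')
j=7 s[j]='b': π[7]=1 (border 'b')
j=8 s[j]='a': k: 1→0; π[8]=0 (border '')
j=9 s[j]='a': π[9]=0 (border '')
j=10 s[j]='a': π[10]=0 (border '')
j=11 s[j]='a': π[11]=0 (border '')
j=12 s[j]='b': π[12]=1 (border 'b')
j=13 s[j]='a': k: 1→0; π[13]=0 (border '')
j=14 s[j]='b': π[14]=1 (border 'b')
j=15 s[j]='b': π[15]=2 (border 'bb')
j=16 s[j]='a': π[16]=3 (border 'bba')
j=17 s[j]='b': π[17]=4 (border 'bbab')
j=18 s[j]='a': π[18]=5 (border 'bbaba')
j=19 s[j]='b': π[19]=6 (border 'bbabab')
j=20 s[j]='b': k: 6→1; π[20]=2 (border 'bb')
j=21 s[j]='a': π[21]=3 (border 'bba')
j=22 s[j]='a': k: 3→0; π[22]=0 (border '')
j=23 s[j]='a': π[23]=0 (border '')
j=24 s[j]='a': π[24]=0 (border '')
j=25 s[j]='b': π[25]=1 (border 'b')
j=26 s[j]='b': π[26]=2 (border 'bb')
j=27 s[j]='a': π[27]=3 (border 'bba')
j=28 s[j]='b': π[28]=4 (border 'bbab')
j=29 s[j]='a': π[29]=5 (border 'bbaba')
j=30 s[j]='a': k: 5→0; π[30]=0 (border '')
j=31 s[j]='a': π[31]=0 (border '')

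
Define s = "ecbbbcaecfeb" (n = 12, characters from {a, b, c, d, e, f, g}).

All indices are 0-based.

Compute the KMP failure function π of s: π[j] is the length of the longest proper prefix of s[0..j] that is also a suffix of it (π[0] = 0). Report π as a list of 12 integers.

π[0] = 0
j=1 s[j]='c': π[1]=0 (border '')
j=2 s[j]='b': π[2]=0 (border '')
j=3 s[j]='b': π[3]=0 (border '')
j=4 s[j]='b': π[4]=0 (border '')
j=5 s[j]='c': π[5]=0 (border '')
j=6 s[j]='a': π[6]=0 (border '')
j=7 s[j]='e': π[7]=1 (border 'e')
j=8 s[j]='c': π[8]=2 (border 'ec')
j=9 s[j]='f': k: 2→0; π[9]=0 (border '')
j=10 s[j]='e': π[10]=1 (border 'e')
j=11 s[j]='b': k: 1→0; π[11]=0 (border '')

[0, 0, 0, 0, 0, 0, 0, 1, 2, 0, 1, 0]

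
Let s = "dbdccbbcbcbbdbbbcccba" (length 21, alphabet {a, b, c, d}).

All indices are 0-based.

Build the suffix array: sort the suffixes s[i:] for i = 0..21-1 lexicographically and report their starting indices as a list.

[20, 19, 13, 5, 14, 10, 8, 6, 15, 11, 1, 18, 4, 9, 7, 17, 3, 16, 12, 0, 2]

sorted suffixes:
  #0 SA[0]=20  'a'
  #1 SA[1]=19  'ba'
  #2 SA[2]=13  'bbbcccba'
  #3 SA[3]=5  'bbcbcbbdbbbcccba'
  #4 SA[4]=14  'bbcccba'
  #5 SA[5]=10  'bbdbbbcccba'
  #6 SA[6]=8  'bcbbdbbbcccba'
  #7 SA[7]=6  'bcbcbbdbbbcccba'
  #8 SA[8]=15  'bcccba'
  #9 SA[9]=11  'bdbbbcccba'
  #10 SA[10]=1  'bdccbbcbcbbdbbbcccba'
  #11 SA[11]=18  'cba'
  #12 SA[12]=4  'cbbcbcbbdbbbcccba'
  #13 SA[13]=9  'cbbdbbbcccba'
  #14 SA[14]=7  'cbcbbdbbbcccba'
  #15 SA[15]=17  'ccba'
  #16 SA[16]=3  'ccbbcbcbbdbbbcccba'
  #17 SA[17]=16  'cccba'
  #18 SA[18]=12  'dbbbcccba'
  #19 SA[19]=0  'dbdccbbcbcbbdbbbcccba'
  #20 SA[20]=2  'dccbbcbcbbdbbbcccba'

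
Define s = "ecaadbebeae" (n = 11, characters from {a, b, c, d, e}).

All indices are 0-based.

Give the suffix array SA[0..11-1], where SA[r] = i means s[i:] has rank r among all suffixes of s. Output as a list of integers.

rank→(start, suffix):
  0 → (2, 'aadbebeae')
  1 → (3, 'adbebeae')
  2 → (9, 'ae')
  3 → (7, 'beae')
  4 → (5, 'bebeae')
  5 → (1, 'caadbebeae')
  6 → (4, 'dbebeae')
  7 → (10, 'e')
  8 → (8, 'eae')
  9 → (6, 'ebeae')
  10 → (0, 'ecaadbebeae')

[2, 3, 9, 7, 5, 1, 4, 10, 8, 6, 0]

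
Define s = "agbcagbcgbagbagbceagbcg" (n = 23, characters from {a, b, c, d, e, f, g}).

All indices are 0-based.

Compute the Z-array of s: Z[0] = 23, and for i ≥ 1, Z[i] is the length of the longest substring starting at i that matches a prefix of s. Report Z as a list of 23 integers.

[23, 0, 0, 0, 4, 0, 0, 0, 0, 0, 3, 0, 0, 4, 0, 0, 0, 0, 4, 0, 0, 0, 0]

Z[0]=23
i=1: outside box; Z[1]=0
i=2: outside box; Z[2]=0
i=3: outside box; Z[3]=0
i=4: outside box; Z[4]=4 grow→box=[4,8)
i=5: min(r-i=3, Z[1]=0)=0; Z[5]=0
i=6: min(r-i=2, Z[2]=0)=0; Z[6]=0
i=7: min(r-i=1, Z[3]=0)=0; Z[7]=0
i=8: outside box; Z[8]=0
i=9: outside box; Z[9]=0
i=10: outside box; Z[10]=3 grow→box=[10,13)
i=11: min(r-i=2, Z[1]=0)=0; Z[11]=0
i=12: min(r-i=1, Z[2]=0)=0; Z[12]=0
i=13: outside box; Z[13]=4 grow→box=[13,17)
i=14: min(r-i=3, Z[1]=0)=0; Z[14]=0
i=15: min(r-i=2, Z[2]=0)=0; Z[15]=0
i=16: min(r-i=1, Z[3]=0)=0; Z[16]=0
i=17: outside box; Z[17]=0
i=18: outside box; Z[18]=4 grow→box=[18,22)
i=19: min(r-i=3, Z[1]=0)=0; Z[19]=0
i=20: min(r-i=2, Z[2]=0)=0; Z[20]=0
i=21: min(r-i=1, Z[3]=0)=0; Z[21]=0
i=22: outside box; Z[22]=0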